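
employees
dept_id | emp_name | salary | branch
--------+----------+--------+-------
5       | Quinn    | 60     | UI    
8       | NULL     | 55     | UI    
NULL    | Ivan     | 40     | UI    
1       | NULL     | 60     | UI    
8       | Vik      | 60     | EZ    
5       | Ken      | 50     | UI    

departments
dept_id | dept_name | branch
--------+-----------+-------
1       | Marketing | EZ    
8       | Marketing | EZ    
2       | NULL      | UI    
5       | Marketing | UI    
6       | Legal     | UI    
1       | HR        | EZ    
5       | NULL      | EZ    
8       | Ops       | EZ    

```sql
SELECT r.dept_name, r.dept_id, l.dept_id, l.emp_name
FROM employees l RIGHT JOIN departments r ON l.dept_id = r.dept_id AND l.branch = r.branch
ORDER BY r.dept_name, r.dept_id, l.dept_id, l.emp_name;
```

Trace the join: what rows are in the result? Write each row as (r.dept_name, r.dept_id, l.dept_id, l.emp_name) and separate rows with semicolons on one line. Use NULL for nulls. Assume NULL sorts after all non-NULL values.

RIGHT JOIN keeps every row from `departments`; unmatched rows get NULL for `employees`'s columns.
Matching on l.dept_id = r.dept_id AND l.branch = r.branch. A NULL in a compared column never satisfies the condition.
- l[0] dept_id=5, branch=UI → 1 match(es) in r → 1 row(s).
- l[1] dept_id=8, branch=UI → no match.
- l[2] dept_id=NULL, branch=UI → no match.
- l[3] dept_id=1, branch=UI → no match.
- l[4] dept_id=8, branch=EZ → 2 match(es) in r → 2 row(s).
- l[5] dept_id=5, branch=UI → 1 match(es) in r → 1 row(s).
- plus 5 unmatched r row(s), each kept with NULL l columns.
After projecting and ordering:
r.dept_name | r.dept_id | l.dept_id | l.emp_name
HR | 1 | NULL | NULL
Legal | 6 | NULL | NULL
Marketing | 1 | NULL | NULL
Marketing | 5 | 5 | Ken
Marketing | 5 | 5 | Quinn
Marketing | 8 | 8 | Vik
Ops | 8 | 8 | Vik
NULL | 2 | NULL | NULL
NULL | 5 | NULL | NULL

(HR, 1, NULL, NULL); (Legal, 6, NULL, NULL); (Marketing, 1, NULL, NULL); (Marketing, 5, 5, Ken); (Marketing, 5, 5, Quinn); (Marketing, 8, 8, Vik); (Ops, 8, 8, Vik); (NULL, 2, NULL, NULL); (NULL, 5, NULL, NULL)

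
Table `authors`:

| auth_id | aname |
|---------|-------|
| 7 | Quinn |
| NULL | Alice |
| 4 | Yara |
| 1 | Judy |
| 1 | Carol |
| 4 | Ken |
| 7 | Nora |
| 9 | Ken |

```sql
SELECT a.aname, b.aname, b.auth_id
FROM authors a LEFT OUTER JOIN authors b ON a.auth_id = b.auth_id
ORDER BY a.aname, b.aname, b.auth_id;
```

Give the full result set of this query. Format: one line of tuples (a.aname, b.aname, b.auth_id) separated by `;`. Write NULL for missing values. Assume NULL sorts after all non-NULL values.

(Alice, NULL, NULL); (Carol, Carol, 1); (Carol, Judy, 1); (Judy, Carol, 1); (Judy, Judy, 1); (Ken, Ken, 4); (Ken, Ken, 9); (Ken, Yara, 4); (Nora, Nora, 7); (Nora, Quinn, 7); (Quinn, Nora, 7); (Quinn, Quinn, 7); (Yara, Ken, 4); (Yara, Yara, 4)

LEFT JOIN keeps every row from `authors a`; unmatched rows get NULL for `authors b`'s columns.
Matching on a.auth_id = b.auth_id. A NULL in a compared column never satisfies the condition.
- a row (auth_id=7): matches 2 b row(s) → 2 output row(s).
- a row (auth_id=NULL): no match → kept, b columns NULL.
- a row (auth_id=4): matches 2 b row(s) → 2 output row(s).
- a row (auth_id=1): matches 2 b row(s) → 2 output row(s).
- a row (auth_id=1): matches 2 b row(s) → 2 output row(s).
- a row (auth_id=4): matches 2 b row(s) → 2 output row(s).
- a row (auth_id=7): matches 2 b row(s) → 2 output row(s).
- a row (auth_id=9): matches 1 b row(s) → 1 output row(s).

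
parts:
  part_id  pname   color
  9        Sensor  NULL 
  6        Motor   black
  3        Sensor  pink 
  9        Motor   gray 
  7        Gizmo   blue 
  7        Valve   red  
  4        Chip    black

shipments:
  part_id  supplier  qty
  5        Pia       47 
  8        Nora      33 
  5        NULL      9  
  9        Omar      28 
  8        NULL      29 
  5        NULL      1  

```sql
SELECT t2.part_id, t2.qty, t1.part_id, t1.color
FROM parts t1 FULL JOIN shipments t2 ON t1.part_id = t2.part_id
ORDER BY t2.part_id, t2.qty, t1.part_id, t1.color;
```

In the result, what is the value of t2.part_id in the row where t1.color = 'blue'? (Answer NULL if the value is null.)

FULL OUTER JOIN keeps every row from both sides; unmatched rows get NULL for the other side's columns.
Matching on t1.part_id = t2.part_id.
- t1 (part_id=9) pairs with 1 row(s) of t2.
- t1 (part_id=6) has no partner → padded with NULL.
- t1 (part_id=3) has no partner → padded with NULL.
- t1 (part_id=9) pairs with 1 row(s) of t2.
- t1 (part_id=7) has no partner → padded with NULL.
- t1 (part_id=7) has no partner → padded with NULL.
- t1 (part_id=4) has no partner → padded with NULL.
- 5 t2 row(s) had no t1 match → kept, t1 columns NULL.

NULL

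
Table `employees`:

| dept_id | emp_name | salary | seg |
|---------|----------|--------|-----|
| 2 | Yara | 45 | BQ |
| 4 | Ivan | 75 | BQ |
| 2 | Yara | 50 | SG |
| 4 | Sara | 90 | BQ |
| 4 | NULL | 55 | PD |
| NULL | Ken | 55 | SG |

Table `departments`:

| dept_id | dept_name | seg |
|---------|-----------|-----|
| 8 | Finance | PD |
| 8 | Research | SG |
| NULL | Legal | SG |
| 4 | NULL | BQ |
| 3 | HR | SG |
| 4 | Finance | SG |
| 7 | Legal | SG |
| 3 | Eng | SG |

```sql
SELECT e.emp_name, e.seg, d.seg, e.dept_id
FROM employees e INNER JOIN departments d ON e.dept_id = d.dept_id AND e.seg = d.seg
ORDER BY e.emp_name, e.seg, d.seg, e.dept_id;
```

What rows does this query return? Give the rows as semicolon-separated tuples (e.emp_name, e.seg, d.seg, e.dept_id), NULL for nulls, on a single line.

(Ivan, BQ, BQ, 4); (Sara, BQ, BQ, 4)

INNER JOIN keeps only pairs where the ON condition holds.
Matching on e.dept_id = d.dept_id AND e.seg = d.seg. A NULL in a compared column never satisfies the condition.
- e row (dept_id=2, seg=BQ): no match → dropped.
- e row (dept_id=4, seg=BQ): matches 1 d row(s) → 1 output row(s).
- e row (dept_id=2, seg=SG): no match → dropped.
- e row (dept_id=4, seg=BQ): matches 1 d row(s) → 1 output row(s).
- e row (dept_id=4, seg=PD): no match → dropped.
- e row (dept_id=NULL, seg=SG): no match → dropped.
After projecting and ordering:
e.emp_name | e.seg | d.seg | e.dept_id
Ivan | BQ | BQ | 4
Sara | BQ | BQ | 4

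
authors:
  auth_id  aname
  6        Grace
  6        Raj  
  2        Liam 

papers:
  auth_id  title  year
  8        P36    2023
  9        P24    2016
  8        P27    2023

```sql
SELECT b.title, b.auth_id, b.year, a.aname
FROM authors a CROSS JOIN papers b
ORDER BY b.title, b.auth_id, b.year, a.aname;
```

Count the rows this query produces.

9

CROSS JOIN pairs every row of `authors` with every row of `papers`: 3 × 3 = 9 rows.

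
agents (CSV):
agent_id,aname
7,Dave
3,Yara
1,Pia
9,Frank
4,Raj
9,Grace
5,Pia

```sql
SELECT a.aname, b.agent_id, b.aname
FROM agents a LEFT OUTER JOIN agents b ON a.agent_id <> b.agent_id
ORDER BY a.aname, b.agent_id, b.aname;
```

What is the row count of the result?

LEFT JOIN keeps every row from `agents a`; unmatched rows get NULL for `agents b`'s columns.
Matching on a.agent_id <> b.agent_id.
Matched pairs: 40; unmatched a rows kept: 0.
Total: 40 rows.

40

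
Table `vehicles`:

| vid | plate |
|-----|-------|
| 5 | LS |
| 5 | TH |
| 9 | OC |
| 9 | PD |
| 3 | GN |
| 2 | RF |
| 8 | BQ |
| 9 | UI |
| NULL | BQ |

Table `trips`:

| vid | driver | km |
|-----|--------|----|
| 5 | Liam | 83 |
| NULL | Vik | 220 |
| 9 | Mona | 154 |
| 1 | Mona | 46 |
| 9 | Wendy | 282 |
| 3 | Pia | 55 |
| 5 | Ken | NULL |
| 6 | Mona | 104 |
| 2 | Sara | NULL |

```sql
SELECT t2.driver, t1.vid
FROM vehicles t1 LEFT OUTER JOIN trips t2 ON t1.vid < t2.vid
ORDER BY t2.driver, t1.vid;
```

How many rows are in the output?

23

LEFT JOIN keeps every row from `vehicles`; unmatched rows get NULL for `trips`'s columns.
Matching on t1.vid < t2.vid. A NULL in a compared column never satisfies the condition.
Matched pairs: 19; unmatched t1 rows kept: 4.
Total: 19 matched + 4 padded = 23 rows.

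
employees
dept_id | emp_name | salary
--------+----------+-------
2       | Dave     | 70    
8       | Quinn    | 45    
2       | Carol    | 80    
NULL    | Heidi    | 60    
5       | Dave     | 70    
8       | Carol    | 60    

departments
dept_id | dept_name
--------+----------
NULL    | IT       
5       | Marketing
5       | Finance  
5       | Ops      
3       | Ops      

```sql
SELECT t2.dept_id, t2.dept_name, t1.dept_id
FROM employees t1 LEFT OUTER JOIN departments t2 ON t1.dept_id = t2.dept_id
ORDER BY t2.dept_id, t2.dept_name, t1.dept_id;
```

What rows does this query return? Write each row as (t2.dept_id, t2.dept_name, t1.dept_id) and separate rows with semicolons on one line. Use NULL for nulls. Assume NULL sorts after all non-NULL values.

(5, Finance, 5); (5, Marketing, 5); (5, Ops, 5); (NULL, NULL, 2); (NULL, NULL, 2); (NULL, NULL, 8); (NULL, NULL, 8); (NULL, NULL, NULL)

LEFT JOIN keeps every row from `employees`; unmatched rows get NULL for `departments`'s columns.
Matching on t1.dept_id = t2.dept_id. A NULL in a compared column never satisfies the condition.
- dept_id=2: no t2 row matches, row kept with t2 columns NULL.
- dept_id=8: no t2 row matches, row kept with t2 columns NULL.
- dept_id=2: no t2 row matches, row kept with t2 columns NULL.
- dept_id=NULL: no t2 row matches, row kept with t2 columns NULL.
- dept_id=5: 3 matching t2 row(s), so 3 row(s) emitted.
- dept_id=8: no t2 row matches, row kept with t2 columns NULL.
After projecting and ordering:
t2.dept_id | t2.dept_name | t1.dept_id
5 | Finance | 5
5 | Marketing | 5
5 | Ops | 5
NULL | NULL | 2
NULL | NULL | 2
NULL | NULL | 8
NULL | NULL | 8
NULL | NULL | NULL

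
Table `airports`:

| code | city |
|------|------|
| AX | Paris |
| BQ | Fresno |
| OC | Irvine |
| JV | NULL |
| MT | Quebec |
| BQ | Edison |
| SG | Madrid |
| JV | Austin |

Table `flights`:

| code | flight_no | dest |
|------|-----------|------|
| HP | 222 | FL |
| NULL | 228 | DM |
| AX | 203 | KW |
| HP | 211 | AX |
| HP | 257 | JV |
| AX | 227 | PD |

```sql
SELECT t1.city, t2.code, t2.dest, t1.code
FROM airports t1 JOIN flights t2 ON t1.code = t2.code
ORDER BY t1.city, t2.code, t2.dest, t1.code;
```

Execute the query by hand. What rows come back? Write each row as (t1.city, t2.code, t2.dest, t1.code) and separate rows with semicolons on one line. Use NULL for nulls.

INNER JOIN keeps only pairs where the ON condition holds.
Matching on t1.code = t2.code. A NULL in a compared column never satisfies the condition.
- t1 row (code=AX): matches 2 t2 row(s) → 2 output row(s).
- t1 row (code=BQ): no match → dropped.
- t1 row (code=OC): no match → dropped.
- t1 row (code=JV): no match → dropped.
- t1 row (code=MT): no match → dropped.
- t1 row (code=BQ): no match → dropped.
- t1 row (code=SG): no match → dropped.
- t1 row (code=JV): no match → dropped.
After projecting and ordering:
t1.city | t2.code | t2.dest | t1.code
Paris | AX | KW | AX
Paris | AX | PD | AX

(Paris, AX, KW, AX); (Paris, AX, PD, AX)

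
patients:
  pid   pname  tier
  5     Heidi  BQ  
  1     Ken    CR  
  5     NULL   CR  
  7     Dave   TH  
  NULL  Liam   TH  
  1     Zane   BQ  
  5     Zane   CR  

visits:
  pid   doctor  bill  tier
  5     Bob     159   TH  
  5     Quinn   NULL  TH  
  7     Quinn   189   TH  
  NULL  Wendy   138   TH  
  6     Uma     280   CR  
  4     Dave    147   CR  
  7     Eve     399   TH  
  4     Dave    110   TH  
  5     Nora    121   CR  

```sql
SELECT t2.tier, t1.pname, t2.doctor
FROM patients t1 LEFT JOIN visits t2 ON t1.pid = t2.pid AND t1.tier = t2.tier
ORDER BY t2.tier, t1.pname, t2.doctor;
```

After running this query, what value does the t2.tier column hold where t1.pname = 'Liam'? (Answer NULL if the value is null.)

LEFT JOIN keeps every row from `patients`; unmatched rows get NULL for `visits`'s columns.
Matching on t1.pid = t2.pid AND t1.tier = t2.tier. A NULL in a compared column never satisfies the condition.
Matched pairs: 4; unmatched t1 rows kept: 4.

NULL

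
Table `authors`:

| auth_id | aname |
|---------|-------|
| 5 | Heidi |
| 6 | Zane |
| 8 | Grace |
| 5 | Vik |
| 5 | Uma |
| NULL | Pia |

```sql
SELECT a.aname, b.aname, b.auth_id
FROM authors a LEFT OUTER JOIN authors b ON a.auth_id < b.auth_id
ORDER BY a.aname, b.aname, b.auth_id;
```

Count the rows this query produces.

LEFT JOIN keeps every row from `authors a`; unmatched rows get NULL for `authors b`'s columns.
Matching on a.auth_id < b.auth_id. A NULL in a compared column never satisfies the condition.
- a row (auth_id=5): matches 2 b row(s) → 2 output row(s).
- a row (auth_id=6): matches 1 b row(s) → 1 output row(s).
- a row (auth_id=8): no match → kept, b columns NULL.
- a row (auth_id=5): matches 2 b row(s) → 2 output row(s).
- a row (auth_id=5): matches 2 b row(s) → 2 output row(s).
- a row (auth_id=NULL): no match → kept, b columns NULL.
Total: 7 matched + 2 padded = 9 rows.

9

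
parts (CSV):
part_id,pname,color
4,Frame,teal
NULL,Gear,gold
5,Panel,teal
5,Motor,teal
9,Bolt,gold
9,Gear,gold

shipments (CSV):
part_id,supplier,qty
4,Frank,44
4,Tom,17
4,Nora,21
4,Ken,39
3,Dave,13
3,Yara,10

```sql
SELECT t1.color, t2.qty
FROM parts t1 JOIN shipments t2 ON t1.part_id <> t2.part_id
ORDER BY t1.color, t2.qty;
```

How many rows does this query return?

INNER JOIN keeps only pairs where the ON condition holds.
Matching on t1.part_id <> t2.part_id. A NULL in a compared column never satisfies the condition.
- t1 row (part_id=4): matches 2 t2 row(s) → 2 output row(s).
- t1 row (part_id=NULL): no match → dropped.
- t1 row (part_id=5): matches 6 t2 row(s) → 6 output row(s).
- t1 row (part_id=5): matches 6 t2 row(s) → 6 output row(s).
- t1 row (part_id=9): matches 6 t2 row(s) → 6 output row(s).
- t1 row (part_id=9): matches 6 t2 row(s) → 6 output row(s).
Total: 26 rows.

26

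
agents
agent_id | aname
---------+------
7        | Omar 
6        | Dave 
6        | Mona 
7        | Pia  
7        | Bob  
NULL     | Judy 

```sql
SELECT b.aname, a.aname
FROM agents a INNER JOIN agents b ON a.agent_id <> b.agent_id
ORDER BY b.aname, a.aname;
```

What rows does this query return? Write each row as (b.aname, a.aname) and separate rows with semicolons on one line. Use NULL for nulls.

INNER JOIN keeps only pairs where the ON condition holds.
Matching on a.agent_id <> b.agent_id. A NULL in a compared column never satisfies the condition.
- a row (agent_id=7): matches 2 b row(s) → 2 output row(s).
- a row (agent_id=6): matches 3 b row(s) → 3 output row(s).
- a row (agent_id=6): matches 3 b row(s) → 3 output row(s).
- a row (agent_id=7): matches 2 b row(s) → 2 output row(s).
- a row (agent_id=7): matches 2 b row(s) → 2 output row(s).
- a row (agent_id=NULL): no match → dropped.

(Bob, Dave); (Bob, Mona); (Dave, Bob); (Dave, Omar); (Dave, Pia); (Mona, Bob); (Mona, Omar); (Mona, Pia); (Omar, Dave); (Omar, Mona); (Pia, Dave); (Pia, Mona)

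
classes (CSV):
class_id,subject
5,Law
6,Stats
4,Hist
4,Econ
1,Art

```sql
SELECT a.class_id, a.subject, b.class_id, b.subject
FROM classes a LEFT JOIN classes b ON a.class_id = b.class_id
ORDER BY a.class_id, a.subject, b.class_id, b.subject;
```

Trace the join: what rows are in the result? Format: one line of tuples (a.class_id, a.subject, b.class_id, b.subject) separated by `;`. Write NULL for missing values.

(1, Art, 1, Art); (4, Econ, 4, Econ); (4, Econ, 4, Hist); (4, Hist, 4, Econ); (4, Hist, 4, Hist); (5, Law, 5, Law); (6, Stats, 6, Stats)

LEFT JOIN keeps every row from `classes a`; unmatched rows get NULL for `classes b`'s columns.
Matching on a.class_id = b.class_id.
- a row (class_id=5): matches 1 b row(s) → 1 output row(s).
- a row (class_id=6): matches 1 b row(s) → 1 output row(s).
- a row (class_id=4): matches 2 b row(s) → 2 output row(s).
- a row (class_id=4): matches 2 b row(s) → 2 output row(s).
- a row (class_id=1): matches 1 b row(s) → 1 output row(s).
After projecting and ordering:
a.class_id | a.subject | b.class_id | b.subject
1 | Art | 1 | Art
4 | Econ | 4 | Econ
4 | Econ | 4 | Hist
4 | Hist | 4 | Econ
4 | Hist | 4 | Hist
5 | Law | 5 | Law
6 | Stats | 6 | Stats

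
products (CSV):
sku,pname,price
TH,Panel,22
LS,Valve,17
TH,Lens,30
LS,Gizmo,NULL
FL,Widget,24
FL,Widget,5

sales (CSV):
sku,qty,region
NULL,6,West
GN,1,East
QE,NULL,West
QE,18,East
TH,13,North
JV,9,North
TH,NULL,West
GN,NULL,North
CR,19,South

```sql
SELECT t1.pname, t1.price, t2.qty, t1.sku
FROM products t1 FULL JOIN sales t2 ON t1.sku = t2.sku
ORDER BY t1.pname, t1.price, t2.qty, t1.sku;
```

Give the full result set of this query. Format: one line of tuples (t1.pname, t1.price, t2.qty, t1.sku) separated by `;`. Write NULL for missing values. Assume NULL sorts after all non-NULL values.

FULL OUTER JOIN keeps every row from both sides; unmatched rows get NULL for the other side's columns.
Matching on t1.sku = t2.sku. A NULL in a compared column never satisfies the condition.
- t1 row (sku=TH): matches 2 t2 row(s) → 2 output row(s).
- t1 row (sku=LS): no match → kept, t2 columns NULL.
- t1 row (sku=TH): matches 2 t2 row(s) → 2 output row(s).
- t1 row (sku=LS): no match → kept, t2 columns NULL.
- t1 row (sku=FL): no match → kept, t2 columns NULL.
- t1 row (sku=FL): no match → kept, t2 columns NULL.
- plus 7 unmatched t2 row(s), each kept with NULL t1 columns.

(Gizmo, NULL, NULL, LS); (Lens, 30, 13, TH); (Lens, 30, NULL, TH); (Panel, 22, 13, TH); (Panel, 22, NULL, TH); (Valve, 17, NULL, LS); (Widget, 5, NULL, FL); (Widget, 24, NULL, FL); (NULL, NULL, 1, NULL); (NULL, NULL, 6, NULL); (NULL, NULL, 9, NULL); (NULL, NULL, 18, NULL); (NULL, NULL, 19, NULL); (NULL, NULL, NULL, NULL); (NULL, NULL, NULL, NULL)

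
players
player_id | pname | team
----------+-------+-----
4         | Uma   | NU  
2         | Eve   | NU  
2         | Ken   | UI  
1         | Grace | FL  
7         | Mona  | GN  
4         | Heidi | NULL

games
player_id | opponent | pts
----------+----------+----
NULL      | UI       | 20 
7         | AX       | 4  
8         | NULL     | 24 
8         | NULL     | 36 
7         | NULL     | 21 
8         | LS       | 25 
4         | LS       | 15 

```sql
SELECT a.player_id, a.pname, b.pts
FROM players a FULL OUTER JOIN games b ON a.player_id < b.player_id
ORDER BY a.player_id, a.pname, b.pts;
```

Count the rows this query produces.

32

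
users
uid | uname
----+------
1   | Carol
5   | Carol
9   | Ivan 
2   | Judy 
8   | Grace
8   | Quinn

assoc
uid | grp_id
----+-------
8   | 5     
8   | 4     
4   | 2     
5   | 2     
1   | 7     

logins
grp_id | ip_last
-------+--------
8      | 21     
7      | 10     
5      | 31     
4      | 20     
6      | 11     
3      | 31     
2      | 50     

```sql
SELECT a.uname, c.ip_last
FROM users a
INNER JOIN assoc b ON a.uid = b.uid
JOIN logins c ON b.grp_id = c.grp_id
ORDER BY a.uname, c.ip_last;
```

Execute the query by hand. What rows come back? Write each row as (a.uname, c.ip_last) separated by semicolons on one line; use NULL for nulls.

(Carol, 10); (Carol, 50); (Grace, 20); (Grace, 31); (Quinn, 20); (Quinn, 31)

Step 1 — a INNER JOIN b on uid → 6 row(s).
Then INNER JOIN `logins c` on grp_id: keep only rows whose b.grp_id appears in c.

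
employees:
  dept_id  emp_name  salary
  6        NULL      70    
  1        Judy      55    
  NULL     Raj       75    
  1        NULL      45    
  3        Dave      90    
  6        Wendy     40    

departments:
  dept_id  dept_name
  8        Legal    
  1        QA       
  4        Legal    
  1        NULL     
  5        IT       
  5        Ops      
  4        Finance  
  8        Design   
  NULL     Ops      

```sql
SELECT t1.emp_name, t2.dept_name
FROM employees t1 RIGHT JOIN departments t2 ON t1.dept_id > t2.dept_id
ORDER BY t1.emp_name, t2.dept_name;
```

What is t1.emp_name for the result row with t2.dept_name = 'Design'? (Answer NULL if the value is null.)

NULL

RIGHT JOIN keeps every row from `departments`; unmatched rows get NULL for `employees`'s columns.
Matching on t1.dept_id > t2.dept_id. A NULL in a compared column never satisfies the condition.
- t1[0] dept_id=6 → 6 match(es) in t2 → 6 row(s).
- t1[1] dept_id=1 → no match.
- t1[2] dept_id=NULL → no match.
- t1[3] dept_id=1 → no match.
- t1[4] dept_id=3 → 2 match(es) in t2 → 2 row(s).
- t1[5] dept_id=6 → 6 match(es) in t2 → 6 row(s).
- plus 3 unmatched t2 row(s), each kept with NULL t1 columns.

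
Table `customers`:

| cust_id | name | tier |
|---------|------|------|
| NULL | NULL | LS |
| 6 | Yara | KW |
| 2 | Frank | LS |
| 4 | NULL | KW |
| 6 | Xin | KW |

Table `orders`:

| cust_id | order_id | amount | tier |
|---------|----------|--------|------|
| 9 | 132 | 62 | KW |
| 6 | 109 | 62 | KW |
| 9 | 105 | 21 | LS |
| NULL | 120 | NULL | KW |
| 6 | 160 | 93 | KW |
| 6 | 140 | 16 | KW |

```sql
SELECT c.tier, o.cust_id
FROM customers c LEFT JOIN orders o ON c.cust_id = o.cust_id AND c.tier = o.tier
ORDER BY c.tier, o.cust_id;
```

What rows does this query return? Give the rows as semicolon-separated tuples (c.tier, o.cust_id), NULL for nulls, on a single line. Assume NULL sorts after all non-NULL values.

LEFT JOIN keeps every row from `customers`; unmatched rows get NULL for `orders`'s columns.
Matching on c.cust_id = o.cust_id AND c.tier = o.tier. A NULL in a compared column never satisfies the condition.
Matched pairs: 6; unmatched c rows kept: 3.

(KW, 6); (KW, 6); (KW, 6); (KW, 6); (KW, 6); (KW, 6); (KW, NULL); (LS, NULL); (LS, NULL)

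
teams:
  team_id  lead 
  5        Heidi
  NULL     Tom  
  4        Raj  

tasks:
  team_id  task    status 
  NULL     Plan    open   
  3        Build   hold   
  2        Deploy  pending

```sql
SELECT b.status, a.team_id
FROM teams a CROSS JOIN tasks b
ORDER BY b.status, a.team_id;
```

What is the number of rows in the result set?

9

CROSS JOIN pairs every row of `teams` with every row of `tasks`: 3 × 3 = 9 rows.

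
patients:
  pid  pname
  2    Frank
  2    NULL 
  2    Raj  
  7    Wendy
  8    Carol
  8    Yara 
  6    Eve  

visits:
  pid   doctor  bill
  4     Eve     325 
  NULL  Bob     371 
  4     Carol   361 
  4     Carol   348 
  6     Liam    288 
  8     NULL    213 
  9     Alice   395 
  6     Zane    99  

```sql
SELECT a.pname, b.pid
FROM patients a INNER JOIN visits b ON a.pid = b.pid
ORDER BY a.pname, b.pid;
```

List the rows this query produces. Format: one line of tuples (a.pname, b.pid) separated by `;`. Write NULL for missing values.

(Carol, 8); (Eve, 6); (Eve, 6); (Yara, 8)

INNER JOIN keeps only pairs where the ON condition holds.
Matching on a.pid = b.pid. A NULL in a compared column never satisfies the condition.
Matched pairs: 4.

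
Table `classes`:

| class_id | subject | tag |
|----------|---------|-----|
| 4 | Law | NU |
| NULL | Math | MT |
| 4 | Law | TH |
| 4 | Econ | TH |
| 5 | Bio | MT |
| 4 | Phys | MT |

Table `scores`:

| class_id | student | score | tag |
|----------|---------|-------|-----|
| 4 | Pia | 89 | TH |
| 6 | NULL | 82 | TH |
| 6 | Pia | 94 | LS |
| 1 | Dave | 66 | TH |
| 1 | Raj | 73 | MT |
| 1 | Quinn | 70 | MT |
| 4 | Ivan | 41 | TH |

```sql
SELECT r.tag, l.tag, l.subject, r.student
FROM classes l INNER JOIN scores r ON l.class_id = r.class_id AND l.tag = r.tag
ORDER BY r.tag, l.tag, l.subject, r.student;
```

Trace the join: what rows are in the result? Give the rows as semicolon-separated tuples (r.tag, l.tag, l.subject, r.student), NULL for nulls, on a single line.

(TH, TH, Econ, Ivan); (TH, TH, Econ, Pia); (TH, TH, Law, Ivan); (TH, TH, Law, Pia)

INNER JOIN keeps only pairs where the ON condition holds.
Matching on l.class_id = r.class_id AND l.tag = r.tag. A NULL in a compared column never satisfies the condition.
- class_id=4, tag=NU: no matching r row, dropped.
- class_id=NULL, tag=MT: no matching r row, dropped.
- class_id=4, tag=TH: 2 matching r row(s), so 2 row(s) emitted.
- class_id=4, tag=TH: 2 matching r row(s), so 2 row(s) emitted.
- class_id=5, tag=MT: no matching r row, dropped.
- class_id=4, tag=MT: no matching r row, dropped.
After projecting and ordering:
r.tag | l.tag | l.subject | r.student
TH | TH | Econ | Ivan
TH | TH | Econ | Pia
TH | TH | Law | Ivan
TH | TH | Law | Pia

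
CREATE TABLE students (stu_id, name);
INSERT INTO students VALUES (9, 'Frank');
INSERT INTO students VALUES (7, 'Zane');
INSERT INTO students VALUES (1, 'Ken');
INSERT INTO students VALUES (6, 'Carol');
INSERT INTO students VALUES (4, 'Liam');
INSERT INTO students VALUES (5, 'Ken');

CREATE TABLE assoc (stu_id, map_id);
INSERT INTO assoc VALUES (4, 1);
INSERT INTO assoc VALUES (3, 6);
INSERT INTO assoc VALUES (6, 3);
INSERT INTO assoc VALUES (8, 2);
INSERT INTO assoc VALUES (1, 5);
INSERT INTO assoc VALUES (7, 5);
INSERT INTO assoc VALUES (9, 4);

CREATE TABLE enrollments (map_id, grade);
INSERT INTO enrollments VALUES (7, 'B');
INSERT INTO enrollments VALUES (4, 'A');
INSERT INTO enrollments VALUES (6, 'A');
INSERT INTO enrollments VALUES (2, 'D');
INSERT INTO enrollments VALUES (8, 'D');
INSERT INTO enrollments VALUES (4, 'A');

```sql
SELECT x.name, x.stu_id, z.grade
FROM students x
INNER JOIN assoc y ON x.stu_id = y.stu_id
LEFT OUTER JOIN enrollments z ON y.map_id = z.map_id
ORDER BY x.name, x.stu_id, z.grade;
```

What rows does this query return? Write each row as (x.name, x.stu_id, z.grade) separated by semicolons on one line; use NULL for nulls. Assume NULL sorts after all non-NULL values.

Step 1 — x INNER JOIN y on stu_id → 5 row(s).
Then LEFT JOIN `enrollments z` on map_id: each of those 5 rows is kept; rows whose y.map_id has no match in z get NULL for z's columns.

(Carol, 6, NULL); (Frank, 9, A); (Frank, 9, A); (Ken, 1, NULL); (Liam, 4, NULL); (Zane, 7, NULL)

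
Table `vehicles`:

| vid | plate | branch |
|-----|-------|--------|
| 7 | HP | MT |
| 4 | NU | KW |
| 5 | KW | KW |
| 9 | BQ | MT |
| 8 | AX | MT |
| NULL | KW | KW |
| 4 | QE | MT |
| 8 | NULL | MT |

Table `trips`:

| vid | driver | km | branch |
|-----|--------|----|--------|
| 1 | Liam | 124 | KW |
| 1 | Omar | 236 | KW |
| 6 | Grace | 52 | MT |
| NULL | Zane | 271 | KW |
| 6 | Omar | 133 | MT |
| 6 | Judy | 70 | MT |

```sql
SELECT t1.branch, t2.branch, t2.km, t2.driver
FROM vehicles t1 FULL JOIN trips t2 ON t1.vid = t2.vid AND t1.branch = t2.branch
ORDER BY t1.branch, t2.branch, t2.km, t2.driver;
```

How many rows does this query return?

14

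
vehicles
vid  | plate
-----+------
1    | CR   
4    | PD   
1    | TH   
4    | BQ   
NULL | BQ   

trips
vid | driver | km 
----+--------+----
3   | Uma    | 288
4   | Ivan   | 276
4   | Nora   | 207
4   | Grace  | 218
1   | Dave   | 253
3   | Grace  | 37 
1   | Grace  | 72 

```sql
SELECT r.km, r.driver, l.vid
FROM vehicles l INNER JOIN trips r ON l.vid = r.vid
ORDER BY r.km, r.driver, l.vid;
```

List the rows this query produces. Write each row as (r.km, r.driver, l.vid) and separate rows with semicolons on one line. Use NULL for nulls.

(72, Grace, 1); (72, Grace, 1); (207, Nora, 4); (207, Nora, 4); (218, Grace, 4); (218, Grace, 4); (253, Dave, 1); (253, Dave, 1); (276, Ivan, 4); (276, Ivan, 4)

INNER JOIN keeps only pairs where the ON condition holds.
Matching on l.vid = r.vid. A NULL in a compared column never satisfies the condition.
Matched pairs: 10.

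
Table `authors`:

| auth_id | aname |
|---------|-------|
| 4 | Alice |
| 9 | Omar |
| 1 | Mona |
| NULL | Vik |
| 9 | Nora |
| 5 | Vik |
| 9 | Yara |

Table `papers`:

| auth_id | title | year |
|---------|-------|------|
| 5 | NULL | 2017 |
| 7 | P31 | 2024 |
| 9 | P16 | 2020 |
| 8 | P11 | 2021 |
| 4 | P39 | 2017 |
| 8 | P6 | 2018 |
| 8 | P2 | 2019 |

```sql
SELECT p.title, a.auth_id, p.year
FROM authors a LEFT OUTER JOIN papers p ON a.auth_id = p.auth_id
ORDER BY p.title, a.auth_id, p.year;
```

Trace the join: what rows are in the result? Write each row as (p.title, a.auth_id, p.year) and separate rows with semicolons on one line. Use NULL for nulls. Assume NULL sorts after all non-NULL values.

LEFT JOIN keeps every row from `authors`; unmatched rows get NULL for `papers`'s columns.
Matching on a.auth_id = p.auth_id. A NULL in a compared column never satisfies the condition.
- a row (auth_id=4): matches 1 p row(s) → 1 output row(s).
- a row (auth_id=9): matches 1 p row(s) → 1 output row(s).
- a row (auth_id=1): no match → kept, p columns NULL.
- a row (auth_id=NULL): no match → kept, p columns NULL.
- a row (auth_id=9): matches 1 p row(s) → 1 output row(s).
- a row (auth_id=5): matches 1 p row(s) → 1 output row(s).
- a row (auth_id=9): matches 1 p row(s) → 1 output row(s).
After projecting and ordering:
p.title | a.auth_id | p.year
P16 | 9 | 2020
P16 | 9 | 2020
P16 | 9 | 2020
P39 | 4 | 2017
NULL | 1 | NULL
NULL | 5 | 2017
NULL | NULL | NULL

(P16, 9, 2020); (P16, 9, 2020); (P16, 9, 2020); (P39, 4, 2017); (NULL, 1, NULL); (NULL, 5, 2017); (NULL, NULL, NULL)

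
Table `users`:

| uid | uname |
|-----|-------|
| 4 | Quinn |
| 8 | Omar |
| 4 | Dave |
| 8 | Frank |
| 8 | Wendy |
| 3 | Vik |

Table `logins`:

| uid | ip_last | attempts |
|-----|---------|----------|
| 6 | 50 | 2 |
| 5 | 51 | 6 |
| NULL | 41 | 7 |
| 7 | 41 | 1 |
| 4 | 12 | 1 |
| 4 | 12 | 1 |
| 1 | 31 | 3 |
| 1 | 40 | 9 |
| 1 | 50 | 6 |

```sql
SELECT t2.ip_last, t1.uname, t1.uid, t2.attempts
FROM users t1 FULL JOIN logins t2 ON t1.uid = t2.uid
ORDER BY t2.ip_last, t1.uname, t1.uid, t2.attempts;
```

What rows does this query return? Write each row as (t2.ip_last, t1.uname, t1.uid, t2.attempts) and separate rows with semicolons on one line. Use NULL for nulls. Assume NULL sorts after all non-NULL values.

(12, Dave, 4, 1); (12, Dave, 4, 1); (12, Quinn, 4, 1); (12, Quinn, 4, 1); (31, NULL, NULL, 3); (40, NULL, NULL, 9); (41, NULL, NULL, 1); (41, NULL, NULL, 7); (50, NULL, NULL, 2); (50, NULL, NULL, 6); (51, NULL, NULL, 6); (NULL, Frank, 8, NULL); (NULL, Omar, 8, NULL); (NULL, Vik, 3, NULL); (NULL, Wendy, 8, NULL)

FULL OUTER JOIN keeps every row from both sides; unmatched rows get NULL for the other side's columns.
Matching on t1.uid = t2.uid. A NULL in a compared column never satisfies the condition.
- t1[0] uid=4 → 2 match(es) in t2 → 2 row(s).
- t1[1] uid=8 → no match; kept with NULLs on the t2 side.
- t1[2] uid=4 → 2 match(es) in t2 → 2 row(s).
- t1[3] uid=8 → no match; kept with NULLs on the t2 side.
- t1[4] uid=8 → no match; kept with NULLs on the t2 side.
- t1[5] uid=3 → no match; kept with NULLs on the t2 side.
- 7 t2 row(s) had no t1 match → kept, t1 columns NULL.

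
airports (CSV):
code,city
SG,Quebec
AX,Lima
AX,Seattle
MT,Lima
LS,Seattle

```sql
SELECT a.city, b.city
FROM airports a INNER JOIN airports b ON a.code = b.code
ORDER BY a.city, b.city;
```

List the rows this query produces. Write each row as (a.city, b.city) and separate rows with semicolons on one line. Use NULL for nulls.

INNER JOIN keeps only pairs where the ON condition holds.
Matching on a.code = b.code.
Matched pairs: 7.

(Lima, Lima); (Lima, Lima); (Lima, Seattle); (Quebec, Quebec); (Seattle, Lima); (Seattle, Seattle); (Seattle, Seattle)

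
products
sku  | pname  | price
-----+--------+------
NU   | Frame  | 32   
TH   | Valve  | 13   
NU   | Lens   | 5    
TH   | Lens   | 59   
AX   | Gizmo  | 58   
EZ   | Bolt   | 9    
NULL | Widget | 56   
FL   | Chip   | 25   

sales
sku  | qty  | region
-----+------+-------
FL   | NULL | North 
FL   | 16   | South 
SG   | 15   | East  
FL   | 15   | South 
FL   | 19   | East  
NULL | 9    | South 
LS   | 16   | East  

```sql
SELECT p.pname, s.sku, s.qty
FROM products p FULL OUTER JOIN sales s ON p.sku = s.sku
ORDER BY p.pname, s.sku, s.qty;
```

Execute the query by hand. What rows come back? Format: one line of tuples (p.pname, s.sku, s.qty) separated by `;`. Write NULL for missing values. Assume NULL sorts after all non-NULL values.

(Bolt, NULL, NULL); (Chip, FL, 15); (Chip, FL, 16); (Chip, FL, 19); (Chip, FL, NULL); (Frame, NULL, NULL); (Gizmo, NULL, NULL); (Lens, NULL, NULL); (Lens, NULL, NULL); (Valve, NULL, NULL); (Widget, NULL, NULL); (NULL, LS, 16); (NULL, SG, 15); (NULL, NULL, 9)

FULL OUTER JOIN keeps every row from both sides; unmatched rows get NULL for the other side's columns.
Matching on p.sku = s.sku. A NULL in a compared column never satisfies the condition.
- p row (sku=NU): no match → kept, s columns NULL.
- p row (sku=TH): no match → kept, s columns NULL.
- p row (sku=NU): no match → kept, s columns NULL.
- p row (sku=TH): no match → kept, s columns NULL.
- p row (sku=AX): no match → kept, s columns NULL.
- p row (sku=EZ): no match → kept, s columns NULL.
- p row (sku=NULL): no match → kept, s columns NULL.
- p row (sku=FL): matches 4 s row(s) → 4 output row(s).
- 3 row(s) from s found no p partner → padded with NULL.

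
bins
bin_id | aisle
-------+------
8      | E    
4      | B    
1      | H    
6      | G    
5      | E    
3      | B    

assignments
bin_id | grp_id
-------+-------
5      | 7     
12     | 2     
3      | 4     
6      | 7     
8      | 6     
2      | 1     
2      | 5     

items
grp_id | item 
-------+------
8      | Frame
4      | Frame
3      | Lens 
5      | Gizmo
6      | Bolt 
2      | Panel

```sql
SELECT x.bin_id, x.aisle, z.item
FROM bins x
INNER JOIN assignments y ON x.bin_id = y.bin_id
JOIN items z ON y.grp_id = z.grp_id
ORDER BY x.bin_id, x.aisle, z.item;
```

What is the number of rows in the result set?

2

Joins associate left-to-right: bins INNER JOIN assignments on bin_id gives 4 intermediate row(s).
Then INNER JOIN `items z` on grp_id: keep only rows whose y.grp_id appears in z.
Result: 2 row(s).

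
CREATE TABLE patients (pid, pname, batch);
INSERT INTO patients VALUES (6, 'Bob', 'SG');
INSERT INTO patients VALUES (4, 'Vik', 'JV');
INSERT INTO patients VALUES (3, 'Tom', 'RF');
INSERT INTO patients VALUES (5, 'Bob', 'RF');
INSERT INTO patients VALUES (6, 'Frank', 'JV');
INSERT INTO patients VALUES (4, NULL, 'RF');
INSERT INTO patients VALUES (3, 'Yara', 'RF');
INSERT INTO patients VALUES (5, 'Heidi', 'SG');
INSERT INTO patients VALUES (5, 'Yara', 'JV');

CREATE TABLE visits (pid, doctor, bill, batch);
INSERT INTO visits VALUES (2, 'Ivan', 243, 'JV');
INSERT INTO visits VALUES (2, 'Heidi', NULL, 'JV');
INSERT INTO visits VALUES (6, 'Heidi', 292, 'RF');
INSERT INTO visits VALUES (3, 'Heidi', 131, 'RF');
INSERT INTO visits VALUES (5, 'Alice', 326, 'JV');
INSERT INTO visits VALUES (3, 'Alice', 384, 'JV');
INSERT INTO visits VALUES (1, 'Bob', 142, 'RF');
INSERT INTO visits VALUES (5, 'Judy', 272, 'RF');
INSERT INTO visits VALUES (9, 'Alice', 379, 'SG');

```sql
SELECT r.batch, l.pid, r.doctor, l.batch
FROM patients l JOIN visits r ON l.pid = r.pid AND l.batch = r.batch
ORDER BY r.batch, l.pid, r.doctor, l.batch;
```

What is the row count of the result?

4

INNER JOIN keeps only pairs where the ON condition holds.
Matching on l.pid = r.pid AND l.batch = r.batch.
- l (pid=6, batch=SG) has no partner → excluded.
- l (pid=4, batch=JV) has no partner → excluded.
- l (pid=3, batch=RF) pairs with 1 row(s) of r.
- l (pid=5, batch=RF) pairs with 1 row(s) of r.
- l (pid=6, batch=JV) has no partner → excluded.
- l (pid=4, batch=RF) has no partner → excluded.
- l (pid=3, batch=RF) pairs with 1 row(s) of r.
- l (pid=5, batch=SG) has no partner → excluded.
- l (pid=5, batch=JV) pairs with 1 row(s) of r.
Total: 4 rows.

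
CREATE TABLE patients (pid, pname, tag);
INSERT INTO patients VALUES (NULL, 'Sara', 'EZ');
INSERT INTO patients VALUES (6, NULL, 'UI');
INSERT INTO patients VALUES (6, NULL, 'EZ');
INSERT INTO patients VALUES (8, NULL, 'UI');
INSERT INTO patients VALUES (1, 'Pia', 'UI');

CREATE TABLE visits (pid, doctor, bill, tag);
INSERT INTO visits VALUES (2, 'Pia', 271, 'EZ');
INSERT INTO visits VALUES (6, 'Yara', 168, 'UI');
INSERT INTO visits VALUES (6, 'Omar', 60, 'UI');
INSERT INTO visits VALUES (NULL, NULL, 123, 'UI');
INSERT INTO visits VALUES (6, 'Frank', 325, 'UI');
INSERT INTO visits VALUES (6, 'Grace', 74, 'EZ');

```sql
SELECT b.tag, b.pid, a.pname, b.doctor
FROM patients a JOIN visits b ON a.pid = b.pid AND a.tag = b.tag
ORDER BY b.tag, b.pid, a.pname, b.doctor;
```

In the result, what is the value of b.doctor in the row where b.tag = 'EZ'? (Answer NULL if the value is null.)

Grace

INNER JOIN keeps only pairs where the ON condition holds.
Matching on a.pid = b.pid AND a.tag = b.tag. A NULL in a compared column never satisfies the condition.
- pid=NULL, tag=EZ: no matching b row, dropped.
- pid=6, tag=UI: 3 matching b row(s), so 3 row(s) emitted.
- pid=6, tag=EZ: 1 matching b row(s), so 1 row(s) emitted.
- pid=8, tag=UI: no matching b row, dropped.
- pid=1, tag=UI: no matching b row, dropped.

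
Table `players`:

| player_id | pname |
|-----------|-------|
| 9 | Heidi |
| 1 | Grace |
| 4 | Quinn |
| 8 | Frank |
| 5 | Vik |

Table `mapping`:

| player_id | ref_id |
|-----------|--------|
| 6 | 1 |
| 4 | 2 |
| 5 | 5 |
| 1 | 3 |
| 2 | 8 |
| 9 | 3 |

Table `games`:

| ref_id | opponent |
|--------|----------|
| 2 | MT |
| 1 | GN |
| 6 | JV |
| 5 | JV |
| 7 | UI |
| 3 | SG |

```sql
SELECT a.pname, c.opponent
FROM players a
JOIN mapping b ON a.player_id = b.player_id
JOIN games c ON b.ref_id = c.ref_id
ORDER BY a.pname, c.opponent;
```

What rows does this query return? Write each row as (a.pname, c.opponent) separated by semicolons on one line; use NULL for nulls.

Step 1 — a INNER JOIN b on player_id → 4 row(s).
Then INNER JOIN `games c` on ref_id: keep only rows whose b.ref_id appears in c.

(Grace, SG); (Heidi, SG); (Quinn, MT); (Vik, JV)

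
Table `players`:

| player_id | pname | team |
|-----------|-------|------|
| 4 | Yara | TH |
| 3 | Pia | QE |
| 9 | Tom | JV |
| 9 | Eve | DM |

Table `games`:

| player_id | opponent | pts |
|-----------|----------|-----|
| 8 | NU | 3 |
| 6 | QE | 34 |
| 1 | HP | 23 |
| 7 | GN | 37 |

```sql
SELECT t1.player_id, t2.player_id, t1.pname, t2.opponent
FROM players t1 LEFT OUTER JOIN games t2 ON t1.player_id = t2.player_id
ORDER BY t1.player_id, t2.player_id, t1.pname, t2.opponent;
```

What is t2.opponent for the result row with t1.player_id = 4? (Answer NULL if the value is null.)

LEFT JOIN keeps every row from `players`; unmatched rows get NULL for `games`'s columns.
Matching on t1.player_id = t2.player_id.
- player_id=4: no t2 row matches, row kept with t2 columns NULL.
- player_id=3: no t2 row matches, row kept with t2 columns NULL.
- player_id=9: no t2 row matches, row kept with t2 columns NULL.
- player_id=9: no t2 row matches, row kept with t2 columns NULL.

NULL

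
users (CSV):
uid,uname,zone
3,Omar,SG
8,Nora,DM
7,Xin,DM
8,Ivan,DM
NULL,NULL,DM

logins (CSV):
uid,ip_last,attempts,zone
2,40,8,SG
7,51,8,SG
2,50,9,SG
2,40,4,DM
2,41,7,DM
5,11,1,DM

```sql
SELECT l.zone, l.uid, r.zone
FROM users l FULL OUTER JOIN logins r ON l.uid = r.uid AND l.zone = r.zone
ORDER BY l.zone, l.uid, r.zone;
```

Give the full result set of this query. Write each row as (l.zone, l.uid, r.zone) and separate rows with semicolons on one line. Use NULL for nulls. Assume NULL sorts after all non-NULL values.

(DM, 7, NULL); (DM, 8, NULL); (DM, 8, NULL); (DM, NULL, NULL); (SG, 3, NULL); (NULL, NULL, DM); (NULL, NULL, DM); (NULL, NULL, DM); (NULL, NULL, SG); (NULL, NULL, SG); (NULL, NULL, SG)

FULL OUTER JOIN keeps every row from both sides; unmatched rows get NULL for the other side's columns.
Matching on l.uid = r.uid AND l.zone = r.zone. A NULL in a compared column never satisfies the condition.
- uid=3, zone=SG: no r row matches, row kept with r columns NULL.
- uid=8, zone=DM: no r row matches, row kept with r columns NULL.
- uid=7, zone=DM: no r row matches, row kept with r columns NULL.
- uid=8, zone=DM: no r row matches, row kept with r columns NULL.
- uid=NULL, zone=DM: no r row matches, row kept with r columns NULL.
- 6 row(s) from r found no l partner → padded with NULL.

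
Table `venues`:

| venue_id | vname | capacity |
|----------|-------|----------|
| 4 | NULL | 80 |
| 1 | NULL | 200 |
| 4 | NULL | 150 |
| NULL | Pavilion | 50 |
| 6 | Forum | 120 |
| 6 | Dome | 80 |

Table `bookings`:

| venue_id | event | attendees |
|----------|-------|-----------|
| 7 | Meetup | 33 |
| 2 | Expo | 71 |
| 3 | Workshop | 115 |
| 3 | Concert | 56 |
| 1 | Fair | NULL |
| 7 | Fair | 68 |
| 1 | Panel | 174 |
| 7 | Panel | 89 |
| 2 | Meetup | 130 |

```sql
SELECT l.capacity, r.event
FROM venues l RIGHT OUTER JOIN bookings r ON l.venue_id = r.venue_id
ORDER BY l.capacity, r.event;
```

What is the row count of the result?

RIGHT JOIN keeps every row from `bookings`; unmatched rows get NULL for `venues`'s columns.
Matching on l.venue_id = r.venue_id. A NULL in a compared column never satisfies the condition.
- l row (venue_id=4): no match.
- l row (venue_id=1): matches 2 r row(s) → 2 output row(s).
- l row (venue_id=4): no match.
- l row (venue_id=NULL): no match.
- l row (venue_id=6): no match.
- l row (venue_id=6): no match.
- plus 7 unmatched r row(s), each kept with NULL l columns.
Total: 2 matched + 7 padded = 9 rows.

9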